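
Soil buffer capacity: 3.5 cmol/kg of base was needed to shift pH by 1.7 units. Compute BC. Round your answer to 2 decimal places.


Step 1: BC = change in base / change in pH
Step 2: BC = 3.5 / 1.7
Step 3: BC = 2.06 cmol/(kg*pH unit)

2.06


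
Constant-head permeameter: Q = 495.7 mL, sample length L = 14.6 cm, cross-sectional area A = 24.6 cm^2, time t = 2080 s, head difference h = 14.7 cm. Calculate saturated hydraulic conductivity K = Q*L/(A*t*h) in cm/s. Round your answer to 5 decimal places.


Step 1: K = Q * L / (A * t * h)
Step 2: Numerator = 495.7 * 14.6 = 7237.22
Step 3: Denominator = 24.6 * 2080 * 14.7 = 752169.6
Step 4: K = 7237.22 / 752169.6 = 0.00962 cm/s

0.00962


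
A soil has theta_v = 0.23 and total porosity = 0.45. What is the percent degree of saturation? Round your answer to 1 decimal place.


Step 1: S = 100 * theta_v / n
Step 2: S = 100 * 0.23 / 0.45
Step 3: S = 51.1%

51.1


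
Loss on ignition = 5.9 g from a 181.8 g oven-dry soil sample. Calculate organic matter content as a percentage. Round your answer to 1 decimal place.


Step 1: OM% = 100 * LOI / sample mass
Step 2: OM = 100 * 5.9 / 181.8
Step 3: OM = 3.2%

3.2


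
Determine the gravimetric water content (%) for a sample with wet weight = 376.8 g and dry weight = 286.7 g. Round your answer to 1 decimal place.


Step 1: Water mass = wet - dry = 376.8 - 286.7 = 90.1 g
Step 2: w = 100 * water mass / dry mass
Step 3: w = 100 * 90.1 / 286.7 = 31.4%

31.4


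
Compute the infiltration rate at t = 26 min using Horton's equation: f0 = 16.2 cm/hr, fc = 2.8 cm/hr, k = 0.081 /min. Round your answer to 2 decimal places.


Step 1: f = fc + (f0 - fc) * exp(-k * t)
Step 2: exp(-0.081 * 26) = 0.121724
Step 3: f = 2.8 + (16.2 - 2.8) * 0.121724
Step 4: f = 2.8 + 13.4 * 0.121724
Step 5: f = 4.43 cm/hr

4.43


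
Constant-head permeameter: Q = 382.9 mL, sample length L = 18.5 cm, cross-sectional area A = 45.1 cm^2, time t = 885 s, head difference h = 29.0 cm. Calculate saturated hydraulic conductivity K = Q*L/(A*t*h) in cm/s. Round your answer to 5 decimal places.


Step 1: K = Q * L / (A * t * h)
Step 2: Numerator = 382.9 * 18.5 = 7083.65
Step 3: Denominator = 45.1 * 885 * 29.0 = 1157491.5
Step 4: K = 7083.65 / 1157491.5 = 0.00612 cm/s

0.00612


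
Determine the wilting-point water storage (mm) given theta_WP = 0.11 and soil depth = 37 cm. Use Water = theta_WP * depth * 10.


Step 1: Water (mm) = theta_WP * depth * 10
Step 2: Water = 0.11 * 37 * 10
Step 3: Water = 40.7 mm

40.7


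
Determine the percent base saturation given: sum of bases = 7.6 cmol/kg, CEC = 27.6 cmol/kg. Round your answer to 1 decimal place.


Step 1: BS = 100 * (sum of bases) / CEC
Step 2: BS = 100 * 7.6 / 27.6
Step 3: BS = 27.5%

27.5


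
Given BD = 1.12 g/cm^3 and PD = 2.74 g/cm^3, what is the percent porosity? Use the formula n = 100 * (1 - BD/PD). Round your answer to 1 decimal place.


Step 1: Formula: n = 100 * (1 - BD / PD)
Step 2: n = 100 * (1 - 1.12 / 2.74)
Step 3: n = 100 * (1 - 0.40876)
Step 4: n = 59.1%

59.1


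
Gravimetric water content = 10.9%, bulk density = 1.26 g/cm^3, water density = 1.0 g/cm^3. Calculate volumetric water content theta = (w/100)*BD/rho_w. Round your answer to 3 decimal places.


Step 1: theta = (w / 100) * BD / rho_w
Step 2: theta = (10.9 / 100) * 1.26 / 1.0
Step 3: theta = 0.109 * 1.26
Step 4: theta = 0.137

0.137


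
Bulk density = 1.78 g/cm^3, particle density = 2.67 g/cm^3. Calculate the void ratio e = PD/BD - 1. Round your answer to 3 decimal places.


Step 1: e = PD / BD - 1
Step 2: e = 2.67 / 1.78 - 1
Step 3: e = 1.5 - 1
Step 4: e = 0.5

0.5


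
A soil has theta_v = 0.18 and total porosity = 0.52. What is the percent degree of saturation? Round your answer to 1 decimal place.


Step 1: S = 100 * theta_v / n
Step 2: S = 100 * 0.18 / 0.52
Step 3: S = 34.6%

34.6


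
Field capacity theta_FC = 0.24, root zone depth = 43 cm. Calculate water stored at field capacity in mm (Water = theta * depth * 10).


Step 1: Water (mm) = theta_FC * depth (cm) * 10
Step 2: Water = 0.24 * 43 * 10
Step 3: Water = 103.2 mm

103.2


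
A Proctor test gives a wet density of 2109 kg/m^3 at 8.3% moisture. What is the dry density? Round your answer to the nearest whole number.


Step 1: Dry density = wet density / (1 + w/100)
Step 2: Dry density = 2109 / (1 + 8.3/100)
Step 3: Dry density = 2109 / 1.083
Step 4: Dry density = 1947 kg/m^3

1947


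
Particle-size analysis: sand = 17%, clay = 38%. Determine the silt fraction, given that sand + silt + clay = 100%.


Step 1: sand + silt + clay = 100%
Step 2: silt = 100 - sand - clay
Step 3: silt = 100 - 17 - 38
Step 4: silt = 45%

45


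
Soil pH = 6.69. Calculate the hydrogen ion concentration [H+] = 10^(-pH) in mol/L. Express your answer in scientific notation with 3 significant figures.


Step 1: [H+] = 10^(-pH)
Step 2: [H+] = 10^(-6.69)
Step 3: [H+] = 2.04e-07 mol/L

2.04e-07


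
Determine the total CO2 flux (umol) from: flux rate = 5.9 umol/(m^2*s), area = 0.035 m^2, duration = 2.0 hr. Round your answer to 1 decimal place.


Step 1: Convert time to seconds: 2.0 hr * 3600 = 7200.0 s
Step 2: Total = flux * area * time_s
Step 3: Total = 5.9 * 0.035 * 7200.0
Step 4: Total = 1486.8 umol

1486.8


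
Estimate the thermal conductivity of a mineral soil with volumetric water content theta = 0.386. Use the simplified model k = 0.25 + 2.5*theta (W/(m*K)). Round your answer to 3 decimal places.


Step 1: k = 0.25 + 2.5 * theta
Step 2: k = 0.25 + 2.5 * 0.386
Step 3: k = 0.25 + 0.965
Step 4: k = 1.215 W/(m*K)

1.215


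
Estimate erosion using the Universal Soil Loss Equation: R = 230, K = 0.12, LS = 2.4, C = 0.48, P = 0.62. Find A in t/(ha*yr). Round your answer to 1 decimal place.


Step 1: A = R * K * LS * C * P
Step 2: R * K = 230 * 0.12 = 27.6
Step 3: (R*K) * LS = 27.6 * 2.4 = 66.24
Step 4: * C * P = 66.24 * 0.48 * 0.62 = 19.7
Step 5: A = 19.7 t/(ha*yr)

19.7


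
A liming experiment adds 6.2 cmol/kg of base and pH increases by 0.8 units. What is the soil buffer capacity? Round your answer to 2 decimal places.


Step 1: BC = change in base / change in pH
Step 2: BC = 6.2 / 0.8
Step 3: BC = 7.75 cmol/(kg*pH unit)

7.75


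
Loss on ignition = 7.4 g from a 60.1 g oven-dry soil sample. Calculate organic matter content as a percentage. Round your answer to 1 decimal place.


Step 1: OM% = 100 * LOI / sample mass
Step 2: OM = 100 * 7.4 / 60.1
Step 3: OM = 12.3%

12.3


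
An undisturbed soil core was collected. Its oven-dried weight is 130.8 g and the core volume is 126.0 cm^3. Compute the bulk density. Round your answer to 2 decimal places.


Step 1: Identify the formula: BD = dry mass / volume
Step 2: Substitute values: BD = 130.8 / 126.0
Step 3: BD = 1.04 g/cm^3

1.04


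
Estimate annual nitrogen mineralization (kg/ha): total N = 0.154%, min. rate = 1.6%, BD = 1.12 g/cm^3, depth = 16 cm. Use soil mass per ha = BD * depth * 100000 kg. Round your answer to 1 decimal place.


Step 1: Soil mass per ha = BD * depth * 100000 = 1.12 * 16 * 100000 = 1792000 kg
Step 2: Total N pool = soil mass * N%/100 = 1792000 * 0.154/100 = 2759.68 kg/ha
Step 3: N mineralized = N pool * rate%/100 = 2759.68 * 1.6/100 = 44.2 kg/ha/yr

44.2


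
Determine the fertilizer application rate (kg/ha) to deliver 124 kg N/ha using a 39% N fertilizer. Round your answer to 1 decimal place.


Step 1: Fertilizer rate = target N / (N content / 100)
Step 2: Rate = 124 / (39 / 100)
Step 3: Rate = 124 / 0.39
Step 4: Rate = 317.9 kg/ha

317.9


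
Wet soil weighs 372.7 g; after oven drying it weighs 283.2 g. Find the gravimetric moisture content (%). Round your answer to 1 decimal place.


Step 1: Water mass = wet - dry = 372.7 - 283.2 = 89.5 g
Step 2: w = 100 * water mass / dry mass
Step 3: w = 100 * 89.5 / 283.2 = 31.6%

31.6


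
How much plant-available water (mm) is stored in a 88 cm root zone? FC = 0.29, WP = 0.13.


Step 1: Available water = (FC - WP) * depth * 10
Step 2: AW = (0.29 - 0.13) * 88 * 10
Step 3: AW = 0.16 * 88 * 10
Step 4: AW = 140.8 mm

140.8


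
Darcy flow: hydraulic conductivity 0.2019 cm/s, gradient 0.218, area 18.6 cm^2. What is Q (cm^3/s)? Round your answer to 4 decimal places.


Step 1: Apply Darcy's law: Q = K * i * A
Step 2: Q = 0.2019 * 0.218 * 18.6
Step 3: Q = 0.8187 cm^3/s

0.8187


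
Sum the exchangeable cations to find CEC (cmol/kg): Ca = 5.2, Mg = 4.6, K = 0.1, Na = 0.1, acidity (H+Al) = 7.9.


Step 1: CEC = Ca + Mg + K + Na + (H+Al)
Step 2: CEC = 5.2 + 4.6 + 0.1 + 0.1 + 7.9
Step 3: CEC = 17.9 cmol/kg

17.9


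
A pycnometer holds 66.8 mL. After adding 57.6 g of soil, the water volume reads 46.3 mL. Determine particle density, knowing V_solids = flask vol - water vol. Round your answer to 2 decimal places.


Step 1: Volume of solids = flask volume - water volume with soil
Step 2: V_solids = 66.8 - 46.3 = 20.5 mL
Step 3: Particle density = mass / V_solids = 57.6 / 20.5 = 2.81 g/cm^3

2.81


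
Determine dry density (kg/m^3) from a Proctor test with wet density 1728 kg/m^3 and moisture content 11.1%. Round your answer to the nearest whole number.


Step 1: Dry density = wet density / (1 + w/100)
Step 2: Dry density = 1728 / (1 + 11.1/100)
Step 3: Dry density = 1728 / 1.111
Step 4: Dry density = 1555 kg/m^3

1555


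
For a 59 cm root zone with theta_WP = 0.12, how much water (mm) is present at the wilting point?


Step 1: Water (mm) = theta_WP * depth * 10
Step 2: Water = 0.12 * 59 * 10
Step 3: Water = 70.8 mm

70.8


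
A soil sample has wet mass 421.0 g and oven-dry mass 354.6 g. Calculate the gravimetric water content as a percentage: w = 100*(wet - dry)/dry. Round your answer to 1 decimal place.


Step 1: Water mass = wet - dry = 421.0 - 354.6 = 66.4 g
Step 2: w = 100 * water mass / dry mass
Step 3: w = 100 * 66.4 / 354.6 = 18.7%

18.7


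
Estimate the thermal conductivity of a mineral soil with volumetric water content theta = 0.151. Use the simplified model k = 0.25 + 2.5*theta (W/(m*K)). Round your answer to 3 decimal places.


Step 1: k = 0.25 + 2.5 * theta
Step 2: k = 0.25 + 2.5 * 0.151
Step 3: k = 0.25 + 0.378
Step 4: k = 0.628 W/(m*K)

0.628


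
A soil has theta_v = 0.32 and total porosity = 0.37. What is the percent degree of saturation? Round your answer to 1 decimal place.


Step 1: S = 100 * theta_v / n
Step 2: S = 100 * 0.32 / 0.37
Step 3: S = 86.5%

86.5


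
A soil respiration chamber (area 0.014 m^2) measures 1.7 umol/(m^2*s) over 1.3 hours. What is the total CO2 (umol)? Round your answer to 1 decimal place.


Step 1: Convert time to seconds: 1.3 hr * 3600 = 4680.0 s
Step 2: Total = flux * area * time_s
Step 3: Total = 1.7 * 0.014 * 4680.0
Step 4: Total = 111.4 umol

111.4


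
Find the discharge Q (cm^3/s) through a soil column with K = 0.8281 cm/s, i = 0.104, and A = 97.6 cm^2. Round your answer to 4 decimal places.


Step 1: Apply Darcy's law: Q = K * i * A
Step 2: Q = 0.8281 * 0.104 * 97.6
Step 3: Q = 8.4055 cm^3/s

8.4055


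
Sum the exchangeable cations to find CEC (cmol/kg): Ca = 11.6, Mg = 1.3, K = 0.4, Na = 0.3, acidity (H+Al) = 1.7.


Step 1: CEC = Ca + Mg + K + Na + (H+Al)
Step 2: CEC = 11.6 + 1.3 + 0.4 + 0.3 + 1.7
Step 3: CEC = 15.3 cmol/kg

15.3


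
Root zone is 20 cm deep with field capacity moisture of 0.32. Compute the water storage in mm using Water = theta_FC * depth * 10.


Step 1: Water (mm) = theta_FC * depth (cm) * 10
Step 2: Water = 0.32 * 20 * 10
Step 3: Water = 64.0 mm

64.0


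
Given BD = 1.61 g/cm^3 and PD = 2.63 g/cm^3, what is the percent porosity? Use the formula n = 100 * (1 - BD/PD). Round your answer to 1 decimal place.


Step 1: Formula: n = 100 * (1 - BD / PD)
Step 2: n = 100 * (1 - 1.61 / 2.63)
Step 3: n = 100 * (1 - 0.61217)
Step 4: n = 38.8%

38.8


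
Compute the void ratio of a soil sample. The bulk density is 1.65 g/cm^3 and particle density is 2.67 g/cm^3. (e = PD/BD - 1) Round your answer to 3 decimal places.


Step 1: e = PD / BD - 1
Step 2: e = 2.67 / 1.65 - 1
Step 3: e = 1.61818 - 1
Step 4: e = 0.618

0.618


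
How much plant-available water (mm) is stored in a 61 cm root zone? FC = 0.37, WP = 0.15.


Step 1: Available water = (FC - WP) * depth * 10
Step 2: AW = (0.37 - 0.15) * 61 * 10
Step 3: AW = 0.22 * 61 * 10
Step 4: AW = 134.2 mm

134.2


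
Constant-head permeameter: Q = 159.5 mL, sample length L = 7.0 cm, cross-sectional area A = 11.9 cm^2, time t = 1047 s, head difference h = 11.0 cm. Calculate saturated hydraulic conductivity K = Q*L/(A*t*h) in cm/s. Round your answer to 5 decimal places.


Step 1: K = Q * L / (A * t * h)
Step 2: Numerator = 159.5 * 7.0 = 1116.5
Step 3: Denominator = 11.9 * 1047 * 11.0 = 137052.3
Step 4: K = 1116.5 / 137052.3 = 0.00815 cm/s

0.00815


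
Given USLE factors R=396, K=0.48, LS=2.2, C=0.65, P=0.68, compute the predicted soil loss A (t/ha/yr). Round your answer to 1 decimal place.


Step 1: A = R * K * LS * C * P
Step 2: R * K = 396 * 0.48 = 190.08
Step 3: (R*K) * LS = 190.08 * 2.2 = 418.176
Step 4: * C * P = 418.176 * 0.65 * 0.68 = 184.8
Step 5: A = 184.8 t/(ha*yr)

184.8


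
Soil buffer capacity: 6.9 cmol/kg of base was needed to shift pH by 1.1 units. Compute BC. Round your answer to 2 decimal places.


Step 1: BC = change in base / change in pH
Step 2: BC = 6.9 / 1.1
Step 3: BC = 6.27 cmol/(kg*pH unit)

6.27


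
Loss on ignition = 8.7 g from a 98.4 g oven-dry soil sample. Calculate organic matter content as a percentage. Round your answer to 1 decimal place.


Step 1: OM% = 100 * LOI / sample mass
Step 2: OM = 100 * 8.7 / 98.4
Step 3: OM = 8.8%

8.8


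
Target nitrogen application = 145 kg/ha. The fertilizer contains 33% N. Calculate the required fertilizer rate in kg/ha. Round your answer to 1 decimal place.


Step 1: Fertilizer rate = target N / (N content / 100)
Step 2: Rate = 145 / (33 / 100)
Step 3: Rate = 145 / 0.33
Step 4: Rate = 439.4 kg/ha

439.4


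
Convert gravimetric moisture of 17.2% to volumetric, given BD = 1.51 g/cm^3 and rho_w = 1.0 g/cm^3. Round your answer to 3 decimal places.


Step 1: theta = (w / 100) * BD / rho_w
Step 2: theta = (17.2 / 100) * 1.51 / 1.0
Step 3: theta = 0.172 * 1.51
Step 4: theta = 0.26

0.26


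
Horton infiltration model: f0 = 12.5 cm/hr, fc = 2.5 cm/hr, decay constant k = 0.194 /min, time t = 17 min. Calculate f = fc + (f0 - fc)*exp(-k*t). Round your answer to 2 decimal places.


Step 1: f = fc + (f0 - fc) * exp(-k * t)
Step 2: exp(-0.194 * 17) = 0.036957
Step 3: f = 2.5 + (12.5 - 2.5) * 0.036957
Step 4: f = 2.5 + 10.0 * 0.036957
Step 5: f = 2.87 cm/hr

2.87


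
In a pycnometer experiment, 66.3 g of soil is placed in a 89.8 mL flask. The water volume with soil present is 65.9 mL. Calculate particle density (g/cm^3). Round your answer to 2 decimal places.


Step 1: Volume of solids = flask volume - water volume with soil
Step 2: V_solids = 89.8 - 65.9 = 23.9 mL
Step 3: Particle density = mass / V_solids = 66.3 / 23.9 = 2.77 g/cm^3

2.77


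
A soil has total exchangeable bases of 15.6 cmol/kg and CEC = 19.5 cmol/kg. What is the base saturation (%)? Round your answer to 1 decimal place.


Step 1: BS = 100 * (sum of bases) / CEC
Step 2: BS = 100 * 15.6 / 19.5
Step 3: BS = 80.0%

80.0


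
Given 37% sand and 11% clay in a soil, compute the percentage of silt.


Step 1: sand + silt + clay = 100%
Step 2: silt = 100 - sand - clay
Step 3: silt = 100 - 37 - 11
Step 4: silt = 52%

52


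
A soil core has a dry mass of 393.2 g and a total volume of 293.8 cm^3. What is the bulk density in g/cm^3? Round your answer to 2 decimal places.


Step 1: Identify the formula: BD = dry mass / volume
Step 2: Substitute values: BD = 393.2 / 293.8
Step 3: BD = 1.34 g/cm^3

1.34


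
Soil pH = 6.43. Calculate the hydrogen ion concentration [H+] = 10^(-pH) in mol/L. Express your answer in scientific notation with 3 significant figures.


Step 1: [H+] = 10^(-pH)
Step 2: [H+] = 10^(-6.43)
Step 3: [H+] = 3.72e-07 mol/L

3.72e-07


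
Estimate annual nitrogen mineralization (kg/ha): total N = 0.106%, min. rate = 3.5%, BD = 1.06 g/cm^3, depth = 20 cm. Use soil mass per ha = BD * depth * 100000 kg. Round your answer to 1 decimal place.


Step 1: Soil mass per ha = BD * depth * 100000 = 1.06 * 20 * 100000 = 2120000 kg
Step 2: Total N pool = soil mass * N%/100 = 2120000 * 0.106/100 = 2247.2 kg/ha
Step 3: N mineralized = N pool * rate%/100 = 2247.2 * 3.5/100 = 78.7 kg/ha/yr

78.7


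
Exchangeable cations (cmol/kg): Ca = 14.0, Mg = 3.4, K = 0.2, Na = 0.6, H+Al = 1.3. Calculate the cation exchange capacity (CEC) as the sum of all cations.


Step 1: CEC = Ca + Mg + K + Na + (H+Al)
Step 2: CEC = 14.0 + 3.4 + 0.2 + 0.6 + 1.3
Step 3: CEC = 19.5 cmol/kg

19.5


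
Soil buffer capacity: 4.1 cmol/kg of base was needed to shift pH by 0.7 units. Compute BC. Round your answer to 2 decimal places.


Step 1: BC = change in base / change in pH
Step 2: BC = 4.1 / 0.7
Step 3: BC = 5.86 cmol/(kg*pH unit)

5.86


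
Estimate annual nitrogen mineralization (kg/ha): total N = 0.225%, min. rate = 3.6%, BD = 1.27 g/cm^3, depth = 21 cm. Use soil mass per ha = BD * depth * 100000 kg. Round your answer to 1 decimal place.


Step 1: Soil mass per ha = BD * depth * 100000 = 1.27 * 21 * 100000 = 2667000 kg
Step 2: Total N pool = soil mass * N%/100 = 2667000 * 0.225/100 = 6000.75 kg/ha
Step 3: N mineralized = N pool * rate%/100 = 6000.75 * 3.6/100 = 216.0 kg/ha/yr

216.0


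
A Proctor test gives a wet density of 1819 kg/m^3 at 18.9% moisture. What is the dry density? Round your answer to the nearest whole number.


Step 1: Dry density = wet density / (1 + w/100)
Step 2: Dry density = 1819 / (1 + 18.9/100)
Step 3: Dry density = 1819 / 1.189
Step 4: Dry density = 1530 kg/m^3

1530


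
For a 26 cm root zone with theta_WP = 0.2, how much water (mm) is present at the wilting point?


Step 1: Water (mm) = theta_WP * depth * 10
Step 2: Water = 0.2 * 26 * 10
Step 3: Water = 52.0 mm

52.0


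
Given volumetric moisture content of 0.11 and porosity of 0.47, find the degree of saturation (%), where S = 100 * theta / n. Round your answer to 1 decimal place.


Step 1: S = 100 * theta_v / n
Step 2: S = 100 * 0.11 / 0.47
Step 3: S = 23.4%

23.4


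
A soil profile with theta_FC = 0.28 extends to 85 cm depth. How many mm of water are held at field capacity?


Step 1: Water (mm) = theta_FC * depth (cm) * 10
Step 2: Water = 0.28 * 85 * 10
Step 3: Water = 238.0 mm

238.0


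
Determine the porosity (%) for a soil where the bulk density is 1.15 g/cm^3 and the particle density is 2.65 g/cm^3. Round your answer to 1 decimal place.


Step 1: Formula: n = 100 * (1 - BD / PD)
Step 2: n = 100 * (1 - 1.15 / 2.65)
Step 3: n = 100 * (1 - 0.43396)
Step 4: n = 56.6%

56.6


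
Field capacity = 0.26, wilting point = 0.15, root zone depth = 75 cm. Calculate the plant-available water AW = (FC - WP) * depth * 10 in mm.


Step 1: Available water = (FC - WP) * depth * 10
Step 2: AW = (0.26 - 0.15) * 75 * 10
Step 3: AW = 0.11 * 75 * 10
Step 4: AW = 82.5 mm

82.5


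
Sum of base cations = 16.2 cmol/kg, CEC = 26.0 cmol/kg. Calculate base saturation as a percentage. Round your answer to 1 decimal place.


Step 1: BS = 100 * (sum of bases) / CEC
Step 2: BS = 100 * 16.2 / 26.0
Step 3: BS = 62.3%

62.3


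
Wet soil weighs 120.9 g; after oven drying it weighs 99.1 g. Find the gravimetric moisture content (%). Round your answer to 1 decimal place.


Step 1: Water mass = wet - dry = 120.9 - 99.1 = 21.8 g
Step 2: w = 100 * water mass / dry mass
Step 3: w = 100 * 21.8 / 99.1 = 22.0%

22.0


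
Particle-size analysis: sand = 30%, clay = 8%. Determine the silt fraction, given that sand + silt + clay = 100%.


Step 1: sand + silt + clay = 100%
Step 2: silt = 100 - sand - clay
Step 3: silt = 100 - 30 - 8
Step 4: silt = 62%

62


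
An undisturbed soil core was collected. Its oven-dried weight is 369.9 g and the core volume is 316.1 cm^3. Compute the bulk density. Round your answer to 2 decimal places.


Step 1: Identify the formula: BD = dry mass / volume
Step 2: Substitute values: BD = 369.9 / 316.1
Step 3: BD = 1.17 g/cm^3

1.17


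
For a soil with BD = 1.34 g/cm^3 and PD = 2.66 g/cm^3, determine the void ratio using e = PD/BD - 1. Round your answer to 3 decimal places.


Step 1: e = PD / BD - 1
Step 2: e = 2.66 / 1.34 - 1
Step 3: e = 1.98507 - 1
Step 4: e = 0.985

0.985


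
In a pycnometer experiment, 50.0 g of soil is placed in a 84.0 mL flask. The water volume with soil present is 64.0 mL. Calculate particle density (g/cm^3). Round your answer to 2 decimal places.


Step 1: Volume of solids = flask volume - water volume with soil
Step 2: V_solids = 84.0 - 64.0 = 20.0 mL
Step 3: Particle density = mass / V_solids = 50.0 / 20.0 = 2.5 g/cm^3

2.5


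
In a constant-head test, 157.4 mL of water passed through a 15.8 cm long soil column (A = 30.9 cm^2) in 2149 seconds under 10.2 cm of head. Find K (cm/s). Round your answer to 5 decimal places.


Step 1: K = Q * L / (A * t * h)
Step 2: Numerator = 157.4 * 15.8 = 2486.92
Step 3: Denominator = 30.9 * 2149 * 10.2 = 677321.82
Step 4: K = 2486.92 / 677321.82 = 0.00367 cm/s

0.00367


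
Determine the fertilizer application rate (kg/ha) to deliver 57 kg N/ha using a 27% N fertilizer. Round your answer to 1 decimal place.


Step 1: Fertilizer rate = target N / (N content / 100)
Step 2: Rate = 57 / (27 / 100)
Step 3: Rate = 57 / 0.27
Step 4: Rate = 211.1 kg/ha

211.1


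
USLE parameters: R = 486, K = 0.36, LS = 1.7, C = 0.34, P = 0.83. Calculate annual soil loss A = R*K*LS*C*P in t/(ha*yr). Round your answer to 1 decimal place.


Step 1: A = R * K * LS * C * P
Step 2: R * K = 486 * 0.36 = 174.96
Step 3: (R*K) * LS = 174.96 * 1.7 = 297.432
Step 4: * C * P = 297.432 * 0.34 * 0.83 = 83.9
Step 5: A = 83.9 t/(ha*yr)

83.9


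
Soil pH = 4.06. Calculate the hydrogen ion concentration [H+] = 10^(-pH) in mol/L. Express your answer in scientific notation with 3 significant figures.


Step 1: [H+] = 10^(-pH)
Step 2: [H+] = 10^(-4.06)
Step 3: [H+] = 8.71e-05 mol/L

8.71e-05


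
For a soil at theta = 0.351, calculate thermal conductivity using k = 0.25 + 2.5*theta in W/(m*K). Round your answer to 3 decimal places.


Step 1: k = 0.25 + 2.5 * theta
Step 2: k = 0.25 + 2.5 * 0.351
Step 3: k = 0.25 + 0.878
Step 4: k = 1.128 W/(m*K)

1.128


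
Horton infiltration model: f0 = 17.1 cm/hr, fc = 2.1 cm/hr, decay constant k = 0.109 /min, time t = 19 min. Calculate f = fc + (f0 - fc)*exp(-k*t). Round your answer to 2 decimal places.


Step 1: f = fc + (f0 - fc) * exp(-k * t)
Step 2: exp(-0.109 * 19) = 0.12606
Step 3: f = 2.1 + (17.1 - 2.1) * 0.12606
Step 4: f = 2.1 + 15.0 * 0.12606
Step 5: f = 3.99 cm/hr

3.99


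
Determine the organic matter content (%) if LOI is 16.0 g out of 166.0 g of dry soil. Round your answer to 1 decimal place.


Step 1: OM% = 100 * LOI / sample mass
Step 2: OM = 100 * 16.0 / 166.0
Step 3: OM = 9.6%

9.6


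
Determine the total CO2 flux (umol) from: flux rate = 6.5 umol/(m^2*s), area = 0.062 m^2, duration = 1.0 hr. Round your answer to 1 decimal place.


Step 1: Convert time to seconds: 1.0 hr * 3600 = 3600.0 s
Step 2: Total = flux * area * time_s
Step 3: Total = 6.5 * 0.062 * 3600.0
Step 4: Total = 1450.8 umol

1450.8


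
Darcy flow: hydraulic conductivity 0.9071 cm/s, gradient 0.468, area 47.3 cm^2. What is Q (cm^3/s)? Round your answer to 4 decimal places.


Step 1: Apply Darcy's law: Q = K * i * A
Step 2: Q = 0.9071 * 0.468 * 47.3
Step 3: Q = 20.0799 cm^3/s

20.0799


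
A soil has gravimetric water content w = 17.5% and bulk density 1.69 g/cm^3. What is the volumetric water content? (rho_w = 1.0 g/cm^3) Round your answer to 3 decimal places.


Step 1: theta = (w / 100) * BD / rho_w
Step 2: theta = (17.5 / 100) * 1.69 / 1.0
Step 3: theta = 0.175 * 1.69
Step 4: theta = 0.296

0.296


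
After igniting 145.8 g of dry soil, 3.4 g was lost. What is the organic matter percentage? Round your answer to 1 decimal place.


Step 1: OM% = 100 * LOI / sample mass
Step 2: OM = 100 * 3.4 / 145.8
Step 3: OM = 2.3%

2.3


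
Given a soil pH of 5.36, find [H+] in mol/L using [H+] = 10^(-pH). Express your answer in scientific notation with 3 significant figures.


Step 1: [H+] = 10^(-pH)
Step 2: [H+] = 10^(-5.36)
Step 3: [H+] = 4.37e-06 mol/L

4.37e-06


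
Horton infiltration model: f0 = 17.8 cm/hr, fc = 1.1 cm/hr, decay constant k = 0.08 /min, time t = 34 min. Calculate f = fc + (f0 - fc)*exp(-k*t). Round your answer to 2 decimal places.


Step 1: f = fc + (f0 - fc) * exp(-k * t)
Step 2: exp(-0.08 * 34) = 0.065875
Step 3: f = 1.1 + (17.8 - 1.1) * 0.065875
Step 4: f = 1.1 + 16.7 * 0.065875
Step 5: f = 2.2 cm/hr

2.2


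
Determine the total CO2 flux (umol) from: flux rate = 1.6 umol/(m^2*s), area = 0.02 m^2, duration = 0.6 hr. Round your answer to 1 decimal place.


Step 1: Convert time to seconds: 0.6 hr * 3600 = 2160.0 s
Step 2: Total = flux * area * time_s
Step 3: Total = 1.6 * 0.02 * 2160.0
Step 4: Total = 69.1 umol

69.1


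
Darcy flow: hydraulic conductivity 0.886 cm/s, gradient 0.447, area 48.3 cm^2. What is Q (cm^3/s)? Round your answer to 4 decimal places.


Step 1: Apply Darcy's law: Q = K * i * A
Step 2: Q = 0.886 * 0.447 * 48.3
Step 3: Q = 19.1288 cm^3/s

19.1288


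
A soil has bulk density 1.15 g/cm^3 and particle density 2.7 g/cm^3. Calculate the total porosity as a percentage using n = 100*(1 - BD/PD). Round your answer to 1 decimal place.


Step 1: Formula: n = 100 * (1 - BD / PD)
Step 2: n = 100 * (1 - 1.15 / 2.7)
Step 3: n = 100 * (1 - 0.42593)
Step 4: n = 57.4%

57.4


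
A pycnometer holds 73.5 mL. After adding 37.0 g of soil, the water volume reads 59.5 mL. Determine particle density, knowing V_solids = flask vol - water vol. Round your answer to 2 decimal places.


Step 1: Volume of solids = flask volume - water volume with soil
Step 2: V_solids = 73.5 - 59.5 = 14.0 mL
Step 3: Particle density = mass / V_solids = 37.0 / 14.0 = 2.64 g/cm^3

2.64


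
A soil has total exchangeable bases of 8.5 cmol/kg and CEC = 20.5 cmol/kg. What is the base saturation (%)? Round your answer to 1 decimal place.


Step 1: BS = 100 * (sum of bases) / CEC
Step 2: BS = 100 * 8.5 / 20.5
Step 3: BS = 41.5%

41.5


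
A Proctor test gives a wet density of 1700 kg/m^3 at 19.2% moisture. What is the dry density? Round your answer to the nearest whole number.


Step 1: Dry density = wet density / (1 + w/100)
Step 2: Dry density = 1700 / (1 + 19.2/100)
Step 3: Dry density = 1700 / 1.192
Step 4: Dry density = 1426 kg/m^3

1426


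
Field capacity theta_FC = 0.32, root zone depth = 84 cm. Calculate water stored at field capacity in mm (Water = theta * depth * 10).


Step 1: Water (mm) = theta_FC * depth (cm) * 10
Step 2: Water = 0.32 * 84 * 10
Step 3: Water = 268.8 mm

268.8


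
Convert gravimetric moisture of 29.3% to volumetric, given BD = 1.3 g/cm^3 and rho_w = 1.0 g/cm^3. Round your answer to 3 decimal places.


Step 1: theta = (w / 100) * BD / rho_w
Step 2: theta = (29.3 / 100) * 1.3 / 1.0
Step 3: theta = 0.293 * 1.3
Step 4: theta = 0.381

0.381


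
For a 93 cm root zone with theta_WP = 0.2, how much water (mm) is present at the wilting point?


Step 1: Water (mm) = theta_WP * depth * 10
Step 2: Water = 0.2 * 93 * 10
Step 3: Water = 186.0 mm

186.0


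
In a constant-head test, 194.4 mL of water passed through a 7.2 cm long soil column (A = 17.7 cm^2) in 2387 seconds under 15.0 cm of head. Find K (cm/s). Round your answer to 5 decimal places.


Step 1: K = Q * L / (A * t * h)
Step 2: Numerator = 194.4 * 7.2 = 1399.68
Step 3: Denominator = 17.7 * 2387 * 15.0 = 633748.5
Step 4: K = 1399.68 / 633748.5 = 0.00221 cm/s

0.00221


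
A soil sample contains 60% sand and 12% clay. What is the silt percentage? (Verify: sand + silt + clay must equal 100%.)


Step 1: sand + silt + clay = 100%
Step 2: silt = 100 - sand - clay
Step 3: silt = 100 - 60 - 12
Step 4: silt = 28%

28


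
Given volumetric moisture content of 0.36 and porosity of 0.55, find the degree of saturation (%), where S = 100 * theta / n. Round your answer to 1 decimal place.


Step 1: S = 100 * theta_v / n
Step 2: S = 100 * 0.36 / 0.55
Step 3: S = 65.5%

65.5


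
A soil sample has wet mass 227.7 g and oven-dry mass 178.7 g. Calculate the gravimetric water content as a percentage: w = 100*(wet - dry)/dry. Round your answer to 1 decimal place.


Step 1: Water mass = wet - dry = 227.7 - 178.7 = 49.0 g
Step 2: w = 100 * water mass / dry mass
Step 3: w = 100 * 49.0 / 178.7 = 27.4%

27.4


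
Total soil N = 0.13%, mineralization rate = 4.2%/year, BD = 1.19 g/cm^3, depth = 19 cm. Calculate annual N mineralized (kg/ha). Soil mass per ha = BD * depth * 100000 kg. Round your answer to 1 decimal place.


Step 1: Soil mass per ha = BD * depth * 100000 = 1.19 * 19 * 100000 = 2261000 kg
Step 2: Total N pool = soil mass * N%/100 = 2261000 * 0.13/100 = 2939.3 kg/ha
Step 3: N mineralized = N pool * rate%/100 = 2939.3 * 4.2/100 = 123.5 kg/ha/yr

123.5


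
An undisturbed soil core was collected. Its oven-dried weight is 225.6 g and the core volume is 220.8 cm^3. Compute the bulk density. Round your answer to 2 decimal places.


Step 1: Identify the formula: BD = dry mass / volume
Step 2: Substitute values: BD = 225.6 / 220.8
Step 3: BD = 1.02 g/cm^3

1.02


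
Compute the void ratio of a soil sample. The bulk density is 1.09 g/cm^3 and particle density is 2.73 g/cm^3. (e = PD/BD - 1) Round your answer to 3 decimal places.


Step 1: e = PD / BD - 1
Step 2: e = 2.73 / 1.09 - 1
Step 3: e = 2.50459 - 1
Step 4: e = 1.505

1.505


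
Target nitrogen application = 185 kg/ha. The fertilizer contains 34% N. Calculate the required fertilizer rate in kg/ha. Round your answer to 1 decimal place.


Step 1: Fertilizer rate = target N / (N content / 100)
Step 2: Rate = 185 / (34 / 100)
Step 3: Rate = 185 / 0.34
Step 4: Rate = 544.1 kg/ha

544.1


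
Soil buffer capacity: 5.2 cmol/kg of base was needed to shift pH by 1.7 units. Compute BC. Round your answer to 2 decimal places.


Step 1: BC = change in base / change in pH
Step 2: BC = 5.2 / 1.7
Step 3: BC = 3.06 cmol/(kg*pH unit)

3.06


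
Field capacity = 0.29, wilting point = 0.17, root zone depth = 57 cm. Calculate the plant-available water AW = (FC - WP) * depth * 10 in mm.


Step 1: Available water = (FC - WP) * depth * 10
Step 2: AW = (0.29 - 0.17) * 57 * 10
Step 3: AW = 0.12 * 57 * 10
Step 4: AW = 68.4 mm

68.4


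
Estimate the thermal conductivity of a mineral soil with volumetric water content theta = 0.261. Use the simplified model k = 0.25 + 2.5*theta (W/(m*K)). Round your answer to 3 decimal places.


Step 1: k = 0.25 + 2.5 * theta
Step 2: k = 0.25 + 2.5 * 0.261
Step 3: k = 0.25 + 0.653
Step 4: k = 0.903 W/(m*K)

0.903


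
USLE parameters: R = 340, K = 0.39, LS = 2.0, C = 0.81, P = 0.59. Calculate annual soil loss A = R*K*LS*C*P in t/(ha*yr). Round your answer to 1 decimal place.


Step 1: A = R * K * LS * C * P
Step 2: R * K = 340 * 0.39 = 132.6
Step 3: (R*K) * LS = 132.6 * 2.0 = 265.2
Step 4: * C * P = 265.2 * 0.81 * 0.59 = 126.7
Step 5: A = 126.7 t/(ha*yr)

126.7


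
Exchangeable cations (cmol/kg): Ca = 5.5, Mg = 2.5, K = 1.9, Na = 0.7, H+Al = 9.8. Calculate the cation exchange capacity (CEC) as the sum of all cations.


Step 1: CEC = Ca + Mg + K + Na + (H+Al)
Step 2: CEC = 5.5 + 2.5 + 1.9 + 0.7 + 9.8
Step 3: CEC = 20.4 cmol/kg

20.4


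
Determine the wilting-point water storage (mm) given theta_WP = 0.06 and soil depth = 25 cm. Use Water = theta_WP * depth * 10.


Step 1: Water (mm) = theta_WP * depth * 10
Step 2: Water = 0.06 * 25 * 10
Step 3: Water = 15.0 mm

15.0


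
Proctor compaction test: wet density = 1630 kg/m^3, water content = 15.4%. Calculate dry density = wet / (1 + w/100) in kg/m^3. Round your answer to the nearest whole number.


Step 1: Dry density = wet density / (1 + w/100)
Step 2: Dry density = 1630 / (1 + 15.4/100)
Step 3: Dry density = 1630 / 1.154
Step 4: Dry density = 1412 kg/m^3

1412


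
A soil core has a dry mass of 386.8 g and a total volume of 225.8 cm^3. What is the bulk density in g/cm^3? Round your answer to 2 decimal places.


Step 1: Identify the formula: BD = dry mass / volume
Step 2: Substitute values: BD = 386.8 / 225.8
Step 3: BD = 1.71 g/cm^3

1.71


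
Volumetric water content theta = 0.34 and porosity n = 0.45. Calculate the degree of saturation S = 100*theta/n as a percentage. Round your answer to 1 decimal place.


Step 1: S = 100 * theta_v / n
Step 2: S = 100 * 0.34 / 0.45
Step 3: S = 75.6%

75.6


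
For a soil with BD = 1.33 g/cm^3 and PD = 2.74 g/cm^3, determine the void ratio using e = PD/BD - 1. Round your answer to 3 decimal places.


Step 1: e = PD / BD - 1
Step 2: e = 2.74 / 1.33 - 1
Step 3: e = 2.06015 - 1
Step 4: e = 1.06

1.06


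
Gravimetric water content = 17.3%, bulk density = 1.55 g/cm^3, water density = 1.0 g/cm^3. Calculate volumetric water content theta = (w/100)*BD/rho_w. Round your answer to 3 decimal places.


Step 1: theta = (w / 100) * BD / rho_w
Step 2: theta = (17.3 / 100) * 1.55 / 1.0
Step 3: theta = 0.173 * 1.55
Step 4: theta = 0.268

0.268


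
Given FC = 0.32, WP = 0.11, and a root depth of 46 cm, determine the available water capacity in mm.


Step 1: Available water = (FC - WP) * depth * 10
Step 2: AW = (0.32 - 0.11) * 46 * 10
Step 3: AW = 0.21 * 46 * 10
Step 4: AW = 96.6 mm

96.6


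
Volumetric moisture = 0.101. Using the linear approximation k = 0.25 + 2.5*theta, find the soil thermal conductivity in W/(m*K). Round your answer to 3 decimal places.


Step 1: k = 0.25 + 2.5 * theta
Step 2: k = 0.25 + 2.5 * 0.101
Step 3: k = 0.25 + 0.253
Step 4: k = 0.503 W/(m*K)

0.503


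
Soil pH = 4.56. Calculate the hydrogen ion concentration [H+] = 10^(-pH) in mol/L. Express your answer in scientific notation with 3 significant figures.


Step 1: [H+] = 10^(-pH)
Step 2: [H+] = 10^(-4.56)
Step 3: [H+] = 2.75e-05 mol/L

2.75e-05


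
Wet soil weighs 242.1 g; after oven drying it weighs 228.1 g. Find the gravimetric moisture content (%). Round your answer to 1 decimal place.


Step 1: Water mass = wet - dry = 242.1 - 228.1 = 14.0 g
Step 2: w = 100 * water mass / dry mass
Step 3: w = 100 * 14.0 / 228.1 = 6.1%

6.1


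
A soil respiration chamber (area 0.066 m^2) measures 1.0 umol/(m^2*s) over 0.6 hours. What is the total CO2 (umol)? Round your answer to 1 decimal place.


Step 1: Convert time to seconds: 0.6 hr * 3600 = 2160.0 s
Step 2: Total = flux * area * time_s
Step 3: Total = 1.0 * 0.066 * 2160.0
Step 4: Total = 142.6 umol

142.6


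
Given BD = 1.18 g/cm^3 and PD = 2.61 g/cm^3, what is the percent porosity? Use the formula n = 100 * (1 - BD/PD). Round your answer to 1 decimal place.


Step 1: Formula: n = 100 * (1 - BD / PD)
Step 2: n = 100 * (1 - 1.18 / 2.61)
Step 3: n = 100 * (1 - 0.45211)
Step 4: n = 54.8%

54.8


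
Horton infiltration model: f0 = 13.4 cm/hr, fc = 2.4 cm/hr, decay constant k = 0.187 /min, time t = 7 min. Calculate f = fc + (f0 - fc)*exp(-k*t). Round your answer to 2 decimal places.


Step 1: f = fc + (f0 - fc) * exp(-k * t)
Step 2: exp(-0.187 * 7) = 0.27009
Step 3: f = 2.4 + (13.4 - 2.4) * 0.27009
Step 4: f = 2.4 + 11.0 * 0.27009
Step 5: f = 5.37 cm/hr

5.37


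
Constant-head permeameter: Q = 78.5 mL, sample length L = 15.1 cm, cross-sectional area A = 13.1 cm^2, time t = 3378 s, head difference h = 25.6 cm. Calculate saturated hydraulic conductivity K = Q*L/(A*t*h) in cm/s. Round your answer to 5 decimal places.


Step 1: K = Q * L / (A * t * h)
Step 2: Numerator = 78.5 * 15.1 = 1185.35
Step 3: Denominator = 13.1 * 3378 * 25.6 = 1132846.08
Step 4: K = 1185.35 / 1132846.08 = 0.00105 cm/s

0.00105


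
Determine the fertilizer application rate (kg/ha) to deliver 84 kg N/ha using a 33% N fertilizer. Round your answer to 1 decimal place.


Step 1: Fertilizer rate = target N / (N content / 100)
Step 2: Rate = 84 / (33 / 100)
Step 3: Rate = 84 / 0.33
Step 4: Rate = 254.5 kg/ha

254.5


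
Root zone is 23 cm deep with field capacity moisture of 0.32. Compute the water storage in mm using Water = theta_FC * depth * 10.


Step 1: Water (mm) = theta_FC * depth (cm) * 10
Step 2: Water = 0.32 * 23 * 10
Step 3: Water = 73.6 mm

73.6


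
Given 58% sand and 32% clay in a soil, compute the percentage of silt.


Step 1: sand + silt + clay = 100%
Step 2: silt = 100 - sand - clay
Step 3: silt = 100 - 58 - 32
Step 4: silt = 10%

10


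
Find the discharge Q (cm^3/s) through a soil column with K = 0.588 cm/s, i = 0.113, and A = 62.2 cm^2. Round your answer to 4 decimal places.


Step 1: Apply Darcy's law: Q = K * i * A
Step 2: Q = 0.588 * 0.113 * 62.2
Step 3: Q = 4.1328 cm^3/s

4.1328


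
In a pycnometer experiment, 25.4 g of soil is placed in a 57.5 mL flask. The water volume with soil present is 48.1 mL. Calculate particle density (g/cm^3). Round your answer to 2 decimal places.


Step 1: Volume of solids = flask volume - water volume with soil
Step 2: V_solids = 57.5 - 48.1 = 9.4 mL
Step 3: Particle density = mass / V_solids = 25.4 / 9.4 = 2.7 g/cm^3

2.7


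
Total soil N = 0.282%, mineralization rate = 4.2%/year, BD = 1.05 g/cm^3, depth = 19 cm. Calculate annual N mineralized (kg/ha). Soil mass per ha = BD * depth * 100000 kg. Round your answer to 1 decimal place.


Step 1: Soil mass per ha = BD * depth * 100000 = 1.05 * 19 * 100000 = 1995000 kg
Step 2: Total N pool = soil mass * N%/100 = 1995000 * 0.282/100 = 5625.9 kg/ha
Step 3: N mineralized = N pool * rate%/100 = 5625.9 * 4.2/100 = 236.3 kg/ha/yr

236.3


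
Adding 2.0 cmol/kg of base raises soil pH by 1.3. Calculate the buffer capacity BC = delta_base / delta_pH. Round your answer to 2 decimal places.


Step 1: BC = change in base / change in pH
Step 2: BC = 2.0 / 1.3
Step 3: BC = 1.54 cmol/(kg*pH unit)

1.54


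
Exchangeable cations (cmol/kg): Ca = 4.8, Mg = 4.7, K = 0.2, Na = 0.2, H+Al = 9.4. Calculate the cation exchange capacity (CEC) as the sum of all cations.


Step 1: CEC = Ca + Mg + K + Na + (H+Al)
Step 2: CEC = 4.8 + 4.7 + 0.2 + 0.2 + 9.4
Step 3: CEC = 19.3 cmol/kg

19.3


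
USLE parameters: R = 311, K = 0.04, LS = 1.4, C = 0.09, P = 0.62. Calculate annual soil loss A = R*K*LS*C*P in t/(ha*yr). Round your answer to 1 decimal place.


Step 1: A = R * K * LS * C * P
Step 2: R * K = 311 * 0.04 = 12.44
Step 3: (R*K) * LS = 12.44 * 1.4 = 17.416
Step 4: * C * P = 17.416 * 0.09 * 0.62 = 1.0
Step 5: A = 1.0 t/(ha*yr)

1.0


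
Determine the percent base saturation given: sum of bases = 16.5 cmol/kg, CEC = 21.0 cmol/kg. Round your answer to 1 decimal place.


Step 1: BS = 100 * (sum of bases) / CEC
Step 2: BS = 100 * 16.5 / 21.0
Step 3: BS = 78.6%

78.6


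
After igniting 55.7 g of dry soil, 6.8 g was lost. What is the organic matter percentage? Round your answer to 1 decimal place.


Step 1: OM% = 100 * LOI / sample mass
Step 2: OM = 100 * 6.8 / 55.7
Step 3: OM = 12.2%

12.2


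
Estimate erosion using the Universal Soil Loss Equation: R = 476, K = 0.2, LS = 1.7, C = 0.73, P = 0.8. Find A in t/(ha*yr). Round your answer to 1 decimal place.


Step 1: A = R * K * LS * C * P
Step 2: R * K = 476 * 0.2 = 95.2
Step 3: (R*K) * LS = 95.2 * 1.7 = 161.84
Step 4: * C * P = 161.84 * 0.73 * 0.8 = 94.5
Step 5: A = 94.5 t/(ha*yr)

94.5


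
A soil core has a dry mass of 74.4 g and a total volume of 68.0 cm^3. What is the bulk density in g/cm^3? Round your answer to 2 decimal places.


Step 1: Identify the formula: BD = dry mass / volume
Step 2: Substitute values: BD = 74.4 / 68.0
Step 3: BD = 1.09 g/cm^3

1.09


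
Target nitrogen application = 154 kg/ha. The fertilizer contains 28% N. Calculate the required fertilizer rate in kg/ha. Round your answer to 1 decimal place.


Step 1: Fertilizer rate = target N / (N content / 100)
Step 2: Rate = 154 / (28 / 100)
Step 3: Rate = 154 / 0.28
Step 4: Rate = 550.0 kg/ha

550.0
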